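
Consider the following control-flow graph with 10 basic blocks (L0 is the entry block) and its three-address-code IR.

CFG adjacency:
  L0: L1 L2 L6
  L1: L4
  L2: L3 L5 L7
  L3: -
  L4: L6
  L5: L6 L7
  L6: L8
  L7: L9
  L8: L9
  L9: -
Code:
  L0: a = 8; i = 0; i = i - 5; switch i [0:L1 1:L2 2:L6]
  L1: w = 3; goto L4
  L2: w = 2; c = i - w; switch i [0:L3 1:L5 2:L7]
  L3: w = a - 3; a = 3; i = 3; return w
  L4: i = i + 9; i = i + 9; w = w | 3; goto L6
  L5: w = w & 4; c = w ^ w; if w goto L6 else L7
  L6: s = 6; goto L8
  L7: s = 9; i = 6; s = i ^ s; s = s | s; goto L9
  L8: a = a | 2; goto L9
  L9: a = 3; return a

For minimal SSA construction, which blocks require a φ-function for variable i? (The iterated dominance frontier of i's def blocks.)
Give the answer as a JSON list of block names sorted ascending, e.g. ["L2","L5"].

idom tree: L1←L0 L2←L0 L3←L2 L4←L1 L5←L2 L6←L0 L7←L2 L8←L6 L9←L0
Dom at joins:
  L6: preds {L0,L4,L5}: {L0} ∩ {L0,L1,L4} ∩ {L0,L2,L5} = {L0}; idom=L0
  L7: preds {L2,L5}: {L0,L2} ∩ {L0,L2,L5} = {L0,L2}; idom=L2
  L9: preds {L7,L8}: {L0,L2,L7} ∩ {L0,L6,L8} = {L0}; idom=L0

DF walk-up:
  join L6 pred L0: · stop@L0
  join L6 pred L4: L4→L1 stop@L0
  join L6 pred L5: L5→L2 stop@L0
  join L7 pred L2: · stop@L2
  join L7 pred L5: L5 stop@L2
  join L9 pred L7: L7→L2 stop@L0
  join L9 pred L8: L8→L6 stop@L0
  L0 → ∅
  L1 → {L6}
  L2 → {L6,L9}
  L3 → ∅
  L4 → {L6}
  L5 → {L6,L7}
  L6 → {L9}
  L7 → {L9}
  L8 → {L9}
  L9 → ∅

φ for i: defs {L0,L3,L4,L7}
  DF⁺ = {L6,L9}

Answer: ["L6", "L9"]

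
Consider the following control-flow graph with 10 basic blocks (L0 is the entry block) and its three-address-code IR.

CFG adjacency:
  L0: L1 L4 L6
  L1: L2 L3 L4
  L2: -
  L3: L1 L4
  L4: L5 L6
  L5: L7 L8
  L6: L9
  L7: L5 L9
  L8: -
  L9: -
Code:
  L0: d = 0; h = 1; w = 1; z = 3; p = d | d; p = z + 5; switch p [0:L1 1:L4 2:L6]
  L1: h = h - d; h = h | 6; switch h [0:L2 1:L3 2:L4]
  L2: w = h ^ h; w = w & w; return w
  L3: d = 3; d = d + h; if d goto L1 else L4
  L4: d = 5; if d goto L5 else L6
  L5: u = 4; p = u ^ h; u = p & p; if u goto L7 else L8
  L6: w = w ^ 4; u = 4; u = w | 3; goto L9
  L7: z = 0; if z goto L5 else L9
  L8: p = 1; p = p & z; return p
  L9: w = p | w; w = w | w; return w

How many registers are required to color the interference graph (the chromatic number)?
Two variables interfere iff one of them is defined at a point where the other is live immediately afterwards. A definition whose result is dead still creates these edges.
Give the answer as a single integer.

Per-block:
  L0: {d,h,p,w,z} / ∅
  L1: {h} / {d,h}
  L2: {w} / {h}
  L3: {d} / {h}
  L4: {d} / ∅
  L5: {p,u} / {h}
  L6: {u,w} / {w}
  L7: {z} / ∅
  L8: {p} / {z}
  L9: {w} / {p,w}

Liveness:
  live L0: ∅→{d,h,p,w,z}
  live L1: {d,h,p,w,z}→{h,p,w,z}
  live L2: {h}→∅
  live L3: {h,p,w,z}→{d,h,p,w,z}
  live L4: {h,p,w,z}→{h,p,w,z}
  live L5: {h,w,z}→{h,p,w,z}
  live L6: {p,w}→{p,w}
  live L7: {h,p,w}→{h,p,w,z}
  live L8: {z}→∅
  live L9: {p,w}→∅

Interfere edges:
  d↔{h,p,w,z}
  h↔{d,p,u,w,z}
  p↔{d,h,u,w,z}
  u↔{h,p,w,z}
  w↔{d,h,p,u,z}
  z↔{d,h,p,u,w}

Colouring:
  {d,h,p,w,z} pairwise interfere (5-clique) ⇒ χ ≥ 5
  assign d→r4 h→r0 p→r1 u→r4 w→r2 z→r3 — no edge inside a register ⇒ χ ≤ 5
  χ = 5

Answer: 5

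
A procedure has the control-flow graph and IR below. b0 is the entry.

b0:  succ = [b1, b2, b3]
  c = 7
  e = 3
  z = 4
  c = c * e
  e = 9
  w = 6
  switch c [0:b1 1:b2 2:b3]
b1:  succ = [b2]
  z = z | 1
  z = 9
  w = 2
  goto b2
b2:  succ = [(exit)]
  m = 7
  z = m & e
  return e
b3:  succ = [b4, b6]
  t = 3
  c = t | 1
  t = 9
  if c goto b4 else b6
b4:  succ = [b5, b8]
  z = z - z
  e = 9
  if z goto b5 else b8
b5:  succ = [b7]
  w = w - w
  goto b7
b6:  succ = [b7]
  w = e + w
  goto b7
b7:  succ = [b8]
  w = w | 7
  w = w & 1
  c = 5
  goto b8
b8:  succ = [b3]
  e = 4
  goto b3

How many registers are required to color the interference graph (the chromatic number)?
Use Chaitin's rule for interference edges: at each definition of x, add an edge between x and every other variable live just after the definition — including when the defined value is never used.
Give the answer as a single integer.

Answer: 5

Derivation:
Per-block:
  b0 def {c,e,w,z} use ∅
  b1 def {w,z} use {z}
  b2 def {m,z} use {e}
  b3 def {c,t} use ∅
  b4 def {e,z} use {z}
  b5 def {w} use {w}
  b6 def {w} use {e,w}
  b7 def {c,w} use {w}
  b8 def {e} use ∅

Live sets:
  b0: in=∅ out={e,w,z}
  b1: in={e,z} out={e}
  b2: in={e} out=∅
  b3: in={e,w,z} out={e,w,z}
  b4: in={w,z} out={w,z}
  b5: in={w,z} out={w,z}
  b6: in={e,w,z} out={w,z}
  b7: in={w,z} out={w,z}
  b8: in={w,z} out={e,w,z}

Conflict graph:
  c↔{e,t,w,z}
  e↔{c,m,t,w,z}
  m↔{e}
  t↔{c,e,w,z}
  w↔{c,e,t,z}
  z↔{c,e,t,w}

Registers:
  {c,e,t,w,z} pairwise interfere (5-clique) ⇒ χ ≥ 5
  5-colouring: c0={e}  c1={c,m}  c2={t}  c3={w}  c4={z}
  χ = 5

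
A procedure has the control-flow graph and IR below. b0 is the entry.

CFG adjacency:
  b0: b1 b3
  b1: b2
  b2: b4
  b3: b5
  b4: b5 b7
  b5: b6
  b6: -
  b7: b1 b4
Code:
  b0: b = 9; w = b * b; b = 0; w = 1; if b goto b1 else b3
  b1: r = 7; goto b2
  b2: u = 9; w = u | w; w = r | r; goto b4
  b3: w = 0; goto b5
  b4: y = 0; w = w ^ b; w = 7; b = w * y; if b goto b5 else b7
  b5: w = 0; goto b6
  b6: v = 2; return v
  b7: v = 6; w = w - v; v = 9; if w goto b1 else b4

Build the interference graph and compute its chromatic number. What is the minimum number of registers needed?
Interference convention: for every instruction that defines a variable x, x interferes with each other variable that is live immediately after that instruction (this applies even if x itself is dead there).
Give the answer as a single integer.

Per-block:
  b0: def={b,w} ue=∅
  b1: def={r} ue=∅
  b2: def={u,w} ue={r,w}
  b3: def={w} ue=∅
  b4: def={b,w,y} ue={b,w}
  b5: def={w} ue=∅
  b6: def={v} ue=∅
  b7: def={v,w} ue={w}

Liveness:
  b0 li=∅ lo={b,w}
  b1 li={b,w} lo={b,r,w}
  b2 li={b,r,w} lo={b,w}
  b3 li=∅ lo=∅
  b4 li={b,w} lo={b,w}
  b5 li=∅ lo=∅
  b6 li=∅ lo=∅
  b7 li={b,w} lo={b,w}

Interfere edges:
  b↔{r,u,v,w,y}
  r↔{b,u,w}
  u↔{b,r,w}
  v↔{b,w}
  w↔{b,r,u,v,y}
  y↔{b,w}

Chromatic number:
  {b,r,u,w} pairwise interfere (4-clique) ⇒ χ ≥ 4
  4-colouring: R0={b}  R1={w}  R2={r,v,y}  R3={u}
  χ = 4

Answer: 4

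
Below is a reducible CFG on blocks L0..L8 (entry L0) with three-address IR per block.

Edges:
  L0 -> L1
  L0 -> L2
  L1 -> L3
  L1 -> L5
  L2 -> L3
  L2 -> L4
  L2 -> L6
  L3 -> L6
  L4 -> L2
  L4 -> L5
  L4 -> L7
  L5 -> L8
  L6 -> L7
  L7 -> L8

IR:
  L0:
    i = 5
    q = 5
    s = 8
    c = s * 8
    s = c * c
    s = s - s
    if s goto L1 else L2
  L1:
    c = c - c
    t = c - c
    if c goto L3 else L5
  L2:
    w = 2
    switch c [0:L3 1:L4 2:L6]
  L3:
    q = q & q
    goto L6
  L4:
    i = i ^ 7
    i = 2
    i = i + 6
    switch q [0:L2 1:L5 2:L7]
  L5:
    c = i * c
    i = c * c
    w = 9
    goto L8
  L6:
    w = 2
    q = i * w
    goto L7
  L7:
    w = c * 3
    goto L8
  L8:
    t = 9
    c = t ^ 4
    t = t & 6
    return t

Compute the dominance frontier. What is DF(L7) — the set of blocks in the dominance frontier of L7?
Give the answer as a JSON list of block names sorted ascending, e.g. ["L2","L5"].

Answer: ["L8"]

Analysis:
idom tree: L1←L0 L2←L0 L3←L0 L4←L2 L5←L0 L6←L0 L7←L0 L8←L0
Dom∩ at merges:
  L2: preds {L0,L4}: {L0} ∩ {L0,L2,L4} = {L0}; idom=L0
  L3: preds {L1,L2}: {L0,L1} ∩ {L0,L2} = {L0}; idom=L0
  L5: preds {L1,L4}: {L0,L1} ∩ {L0,L2,L4} = {L0}; idom=L0
  L6: preds {L2,L3}: {L0,L2} ∩ {L0,L3} = {L0}; idom=L0
  L7: preds {L4,L6}: {L0,L2,L4} ∩ {L0,L6} = {L0}; idom=L0
  L8: preds {L5,L7}: {L0,L5} ∩ {L0,L7} = {L0}; idom=L0

DF walk-up:
  L2←L0: walk · to L0
  L2←L4: walk L4→L2 to L0
  L3←L1: walk L1 to L0
  L3←L2: walk L2 to L0
  L5←L1: walk L1 to L0
  L5←L4: walk L4→L2 to L0
  L6←L2: walk L2 to L0
  L6←L3: walk L3 to L0
  L7←L4: walk L4→L2 to L0
  L7←L6: walk L6 to L0
  L8←L5: walk L5 to L0
  L8←L7: walk L7 to L0
  L0 → ∅
  L1 → {L3,L5}
  L2 → {L2,L3,L5,L6,L7}
  L3 → {L6}
  L4 → {L2,L5,L7}
  L5 → {L8}
  L6 → {L7}
  L7 → {L8}
  L8 → ∅

DF(L7) = ["L8"]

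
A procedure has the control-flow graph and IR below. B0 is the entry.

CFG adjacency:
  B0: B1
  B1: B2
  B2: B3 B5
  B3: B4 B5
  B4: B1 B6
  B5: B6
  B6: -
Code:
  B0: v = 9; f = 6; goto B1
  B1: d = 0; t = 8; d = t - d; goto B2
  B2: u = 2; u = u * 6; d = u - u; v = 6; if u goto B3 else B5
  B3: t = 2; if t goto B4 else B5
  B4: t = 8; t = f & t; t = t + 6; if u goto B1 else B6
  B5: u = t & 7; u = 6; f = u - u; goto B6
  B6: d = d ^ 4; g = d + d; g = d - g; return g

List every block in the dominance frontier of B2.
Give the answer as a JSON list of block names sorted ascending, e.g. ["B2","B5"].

idom tree: B1←B0 B2←B1 B3←B2 B4←B3 B5←B2 B6←B2
Dom∩ at merges:
  B1: preds {B0,B4}: {B0} ∩ {B0,B1,B2,B3,B4} = {B0}; idom=B0
  B5: preds {B2,B3}: {B0,B1,B2} ∩ {B0,B1,B2,B3} = {B0,B1,B2}; idom=B2
  B6: preds {B4,B5}: {B0,B1,B2,B3,B4} ∩ {B0,B1,B2,B5} = {B0,B1,B2}; idom=B2

DF walk-up:
  join B1 pred B0: · stop@B0
  join B1 pred B4: B4→B3→B2→B1 stop@B0
  join B5 pred B2: · stop@B2
  join B5 pred B3: B3 stop@B2
  join B6 pred B4: B4→B3 stop@B2
  join B6 pred B5: B5 stop@B2
  B0 → ∅
  B1 → {B1}
  B2 → {B1}
  B3 → {B1,B5,B6}
  B4 → {B1,B6}
  B5 → {B6}
  B6 → ∅

DF(B2) = ["B1"]

Answer: ["B1"]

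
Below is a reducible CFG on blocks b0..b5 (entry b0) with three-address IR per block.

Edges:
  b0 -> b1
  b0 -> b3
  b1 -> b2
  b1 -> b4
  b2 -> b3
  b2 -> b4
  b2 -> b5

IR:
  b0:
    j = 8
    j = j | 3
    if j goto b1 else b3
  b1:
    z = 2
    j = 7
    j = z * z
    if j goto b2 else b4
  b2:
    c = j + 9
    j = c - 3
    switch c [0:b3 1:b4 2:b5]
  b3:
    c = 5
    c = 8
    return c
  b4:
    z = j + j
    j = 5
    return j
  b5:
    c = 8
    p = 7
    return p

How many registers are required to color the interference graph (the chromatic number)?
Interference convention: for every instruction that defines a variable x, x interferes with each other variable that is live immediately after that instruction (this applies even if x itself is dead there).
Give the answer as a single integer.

Per-block:
  b0: {j} / ∅
  b1: {j,z} / ∅
  b2: {c,j} / {j}
  b3: {c} / ∅
  b4: {j,z} / {j}
  b5: {c,p} / ∅

Liveness:
  b0: in=∅ out=∅
  b1: in=∅ out={j}
  b2: in={j} out={j}
  b3: in=∅ out=∅
  b4: in={j} out=∅
  b5: in=∅ out=∅

Conflict graph:
  c: {j}
  j: {c,z}
  p: ∅
  z: {j}

Chromatic number:
  lower bound: {c,j} mutually conflict ⇒ χ ≥ 2
  2-colouring: c0={j,p}  c1={c,z}
  χ = 2

Answer: 2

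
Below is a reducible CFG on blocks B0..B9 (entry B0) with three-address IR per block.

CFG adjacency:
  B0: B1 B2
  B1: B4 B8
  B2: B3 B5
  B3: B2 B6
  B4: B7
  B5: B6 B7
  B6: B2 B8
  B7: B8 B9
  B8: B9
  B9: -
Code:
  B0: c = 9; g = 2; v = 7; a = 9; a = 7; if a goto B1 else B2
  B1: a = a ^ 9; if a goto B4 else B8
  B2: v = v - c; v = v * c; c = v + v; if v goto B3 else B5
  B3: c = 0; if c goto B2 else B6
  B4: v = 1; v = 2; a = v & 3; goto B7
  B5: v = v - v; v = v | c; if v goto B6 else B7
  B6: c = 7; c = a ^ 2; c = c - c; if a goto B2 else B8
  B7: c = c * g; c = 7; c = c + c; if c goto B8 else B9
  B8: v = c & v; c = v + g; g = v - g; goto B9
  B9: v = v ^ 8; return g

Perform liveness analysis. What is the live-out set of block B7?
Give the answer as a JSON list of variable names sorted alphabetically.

Block summaries:
  B0: def={a,c,g,v} ue=∅
  B1: def={a} ue={a}
  B2: def={c,v} ue={c,v}
  B3: def={c} ue=∅
  B4: def={a,v} ue=∅
  B5: def={v} ue={c,v}
  B6: def={c} ue={a}
  B7: def={c} ue={c,g}
  B8: def={c,g,v} ue={c,g,v}
  B9: def={v} ue={g,v}

Backward fixpoint:
  live B0: ∅→{a,c,g,v}
  live B1: {a,c,g,v}→{c,g,v}
  live B2: {a,c,g,v}→{a,c,g,v}
  live B3: {a,g,v}→{a,c,g,v}
  live B4: {c,g}→{c,g,v}
  live B5: {a,c,g,v}→{a,c,g,v}
  live B6: {a,g,v}→{a,c,g,v}
  live B7: {c,g,v}→{c,g,v}
  live B8: {c,g,v}→{g,v}
  live B9: {g,v}→∅

live-out(B7) = ["c", "g", "v"]

Answer: ["c", "g", "v"]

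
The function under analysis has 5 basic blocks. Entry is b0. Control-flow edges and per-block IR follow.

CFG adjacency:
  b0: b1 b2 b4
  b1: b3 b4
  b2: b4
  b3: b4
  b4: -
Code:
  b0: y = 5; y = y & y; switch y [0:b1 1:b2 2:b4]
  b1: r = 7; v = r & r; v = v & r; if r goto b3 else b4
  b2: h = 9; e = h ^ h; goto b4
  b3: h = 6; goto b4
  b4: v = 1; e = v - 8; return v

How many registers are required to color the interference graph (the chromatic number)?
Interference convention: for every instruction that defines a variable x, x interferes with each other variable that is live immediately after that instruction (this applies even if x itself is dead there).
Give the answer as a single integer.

Answer: 2

Analysis:
def/use:
  b0: {y} / ∅
  b1: {r,v} / ∅
  b2: {e,h} / ∅
  b3: {h} / ∅
  b4: {e,v} / ∅

Liveness:
  b0 li=∅ lo=∅
  b1 li=∅ lo=∅
  b2 li=∅ lo=∅
  b3 li=∅ lo=∅
  b4 li=∅ lo=∅

Conflict graph:
  e — {v}
  h — ∅
  r — {v}
  v — {e,r}
  y — ∅

Chromatic number:
  lower bound: {e,v} mutually conflict ⇒ χ ≥ 2
  2-colouring: R0={h,v,y}  R1={e,r}
  χ = 2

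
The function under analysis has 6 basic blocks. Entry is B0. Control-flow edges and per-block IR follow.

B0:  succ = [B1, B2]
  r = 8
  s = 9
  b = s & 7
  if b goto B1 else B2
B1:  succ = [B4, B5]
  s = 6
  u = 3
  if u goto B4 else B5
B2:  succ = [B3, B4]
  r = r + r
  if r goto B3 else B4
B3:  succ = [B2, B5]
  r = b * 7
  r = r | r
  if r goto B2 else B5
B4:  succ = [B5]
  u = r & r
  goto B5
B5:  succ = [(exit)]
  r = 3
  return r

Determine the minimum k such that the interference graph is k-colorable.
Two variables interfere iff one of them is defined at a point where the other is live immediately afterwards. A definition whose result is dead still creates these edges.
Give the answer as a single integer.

Answer: 2

Working:
Block summaries:
  B0: {b,r,s} / ∅
  B1: {s,u} / ∅
  B2: {r} / {r}
  B3: {r} / {b}
  B4: {u} / {r}
  B5: {r} / ∅

Backward fixpoint:
  B0 li=∅ lo={b,r}
  B1 li={r} lo={r}
  B2 li={b,r} lo={b,r}
  B3 li={b} lo={b,r}
  B4 li={r} lo=∅
  B5 li=∅ lo=∅

Conflict graph:
  b: {r}
  r: {b,s,u}
  s: {r}
  u: {r}

Chromatic number:
  {b,r} pairwise interfere (2-clique) ⇒ χ ≥ 2
  2-colouring: r0={r}  r1={b,s,u}
  χ = 2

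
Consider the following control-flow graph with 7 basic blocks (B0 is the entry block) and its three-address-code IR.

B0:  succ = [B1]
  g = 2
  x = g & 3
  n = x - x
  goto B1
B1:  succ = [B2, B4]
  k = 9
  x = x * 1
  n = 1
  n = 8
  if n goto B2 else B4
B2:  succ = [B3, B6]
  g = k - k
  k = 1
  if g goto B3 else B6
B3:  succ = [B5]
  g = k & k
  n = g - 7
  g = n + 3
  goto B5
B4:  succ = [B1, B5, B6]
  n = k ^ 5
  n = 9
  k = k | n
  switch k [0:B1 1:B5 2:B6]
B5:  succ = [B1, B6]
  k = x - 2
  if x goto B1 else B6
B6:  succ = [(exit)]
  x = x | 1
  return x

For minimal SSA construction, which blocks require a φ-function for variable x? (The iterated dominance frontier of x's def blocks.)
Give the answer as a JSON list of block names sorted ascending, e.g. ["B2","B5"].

Answer: ["B1"]

Analysis:
idom tree: B1←B0 B2←B1 B3←B2 B4←B1 B5←B1 B6←B1
Join-block Dom:
  B1: preds {B0,B4,B5}: {B0} ∩ {B0,B1,B4} ∩ {B0,B1,B5} = {B0}; idom=B0
  B5: preds {B3,B4}: {B0,B1,B2,B3} ∩ {B0,B1,B4} = {B0,B1}; idom=B1
  B6: preds {B2,B4,B5}: {B0,B1,B2} ∩ {B0,B1,B4} ∩ {B0,B1,B5} = {B0,B1}; idom=B1

Frontier:
  join B1 pred B0: · stop@B0
  join B1 pred B4: B4→B1 stop@B0
  join B1 pred B5: B5→B1 stop@B0
  join B5 pred B3: B3→B2 stop@B1
  join B5 pred B4: B4 stop@B1
  join B6 pred B2: B2 stop@B1
  join B6 pred B4: B4 stop@B1
  join B6 pred B5: B5 stop@B1
  B0 → ∅
  B1 → {B1}
  B2 → {B5,B6}
  B3 → {B5}
  B4 → {B1,B5,B6}
  B5 → {B1,B6}
  B6 → ∅

φ for x: defs {B0,B1,B6}
  DF⁺ = {B1}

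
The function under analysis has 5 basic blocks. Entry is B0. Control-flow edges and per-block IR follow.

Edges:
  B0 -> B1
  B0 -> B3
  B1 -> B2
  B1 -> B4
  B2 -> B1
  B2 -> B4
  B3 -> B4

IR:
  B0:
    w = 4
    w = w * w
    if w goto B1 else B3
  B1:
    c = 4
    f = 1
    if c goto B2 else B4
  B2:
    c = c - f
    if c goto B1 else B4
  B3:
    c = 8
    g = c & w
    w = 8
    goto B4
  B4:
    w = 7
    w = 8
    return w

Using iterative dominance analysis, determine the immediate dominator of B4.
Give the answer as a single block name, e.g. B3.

Answer: B0

Derivation:
idom tree: B1←B0 B2←B1 B3←B0 B4←B0
Join-block Dom:
  B1: preds {B0,B2}: {B0} ∩ {B0,B1,B2} = {B0}; idom=B0
  B4: preds {B1,B2,B3}: {B0,B1} ∩ {B0,B1,B2} ∩ {B0,B3} = {B0}; idom=B0

idom(B4) = B0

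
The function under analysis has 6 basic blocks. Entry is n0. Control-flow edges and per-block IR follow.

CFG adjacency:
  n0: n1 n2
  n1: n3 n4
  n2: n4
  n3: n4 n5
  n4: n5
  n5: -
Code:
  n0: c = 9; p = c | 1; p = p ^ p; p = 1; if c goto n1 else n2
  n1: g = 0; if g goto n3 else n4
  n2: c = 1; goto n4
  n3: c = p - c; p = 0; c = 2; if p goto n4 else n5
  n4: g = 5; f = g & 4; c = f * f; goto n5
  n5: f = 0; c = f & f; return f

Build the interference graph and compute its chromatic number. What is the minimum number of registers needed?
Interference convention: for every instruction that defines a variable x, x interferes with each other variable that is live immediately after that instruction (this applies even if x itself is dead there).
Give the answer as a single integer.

Per-block:
  n0: def={c,p} ue=∅
  n1: def={g} ue=∅
  n2: def={c} ue=∅
  n3: def={c,p} ue={c,p}
  n4: def={c,f,g} ue=∅
  n5: def={c,f} ue=∅

Liveness:
  live n0: ∅→{c,p}
  live n1: {c,p}→{c,p}
  live n2: ∅→∅
  live n3: {c,p}→∅
  live n4: ∅→∅
  live n5: ∅→∅

Interference:
  c — {f,g,p}
  f — {c}
  g — {c,p}
  p — {c,g}

Colouring:
  lower bound: {c,g,p} mutually conflict ⇒ χ ≥ 3
  3-colouring: c0={c}  c1={f,g}  c2={p}
  χ = 3

Answer: 3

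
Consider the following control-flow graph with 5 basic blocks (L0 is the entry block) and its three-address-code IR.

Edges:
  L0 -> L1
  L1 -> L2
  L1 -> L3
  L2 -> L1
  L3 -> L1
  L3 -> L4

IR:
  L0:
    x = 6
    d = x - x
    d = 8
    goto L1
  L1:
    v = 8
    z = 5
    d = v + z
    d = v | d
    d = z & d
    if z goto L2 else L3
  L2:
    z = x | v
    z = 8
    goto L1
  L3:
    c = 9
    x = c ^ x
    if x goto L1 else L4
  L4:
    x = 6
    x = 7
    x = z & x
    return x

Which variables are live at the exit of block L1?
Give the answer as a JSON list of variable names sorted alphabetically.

Answer: ["v", "x", "z"]

Derivation:
def/use:
  L0 def {d,x} use ∅
  L1 def {d,v,z} use ∅
  L2 def {z} use {v,x}
  L3 def {c,x} use {x}
  L4 def {x} use {z}

Live sets:
  L0 li=∅ lo={x}
  L1 li={x} lo={v,x,z}
  L2 li={v,x} lo={x}
  L3 li={x,z} lo={x,z}
  L4 li={z} lo=∅

live-out(L1) = ["v", "x", "z"]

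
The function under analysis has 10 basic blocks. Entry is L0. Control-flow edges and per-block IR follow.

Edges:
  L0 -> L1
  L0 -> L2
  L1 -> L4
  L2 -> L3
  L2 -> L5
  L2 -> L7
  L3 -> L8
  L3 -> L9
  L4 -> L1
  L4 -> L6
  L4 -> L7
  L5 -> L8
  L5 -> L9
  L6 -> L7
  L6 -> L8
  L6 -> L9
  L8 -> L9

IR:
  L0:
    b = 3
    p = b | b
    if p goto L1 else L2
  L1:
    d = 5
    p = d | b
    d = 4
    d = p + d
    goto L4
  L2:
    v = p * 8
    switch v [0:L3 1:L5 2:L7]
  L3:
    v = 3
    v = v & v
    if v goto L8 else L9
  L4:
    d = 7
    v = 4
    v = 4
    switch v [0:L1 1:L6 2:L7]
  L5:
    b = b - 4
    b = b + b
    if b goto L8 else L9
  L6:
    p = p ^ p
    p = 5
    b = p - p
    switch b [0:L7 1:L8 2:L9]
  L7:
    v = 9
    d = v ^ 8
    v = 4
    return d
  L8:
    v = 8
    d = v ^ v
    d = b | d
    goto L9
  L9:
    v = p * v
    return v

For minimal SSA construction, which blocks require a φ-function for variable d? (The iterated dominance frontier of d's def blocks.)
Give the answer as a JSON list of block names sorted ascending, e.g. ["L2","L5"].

idom tree: L1←L0 L2←L0 L3←L2 L4←L1 L5←L2 L6←L4 L7←L0 L8←L0 L9←L0
Dom∩ at merges:
  L1: preds {L0,L4}: {L0} ∩ {L0,L1,L4} = {L0}; idom=L0
  L7: preds {L2,L4,L6}: {L0,L2} ∩ {L0,L1,L4} ∩ {L0,L1,L4,L6} = {L0}; idom=L0
  L8: preds {L3,L5,L6}: {L0,L2,L3} ∩ {L0,L2,L5} ∩ {L0,L1,L4,L6} = {L0}; idom=L0
  L9: preds {L3,L5,L6,L8}: {L0,L2,L3} ∩ {L0,L2,L5} ∩ {L0,L1,L4,L6} ∩ {L0,L8} = {L0}; idom=L0

DF walk-up:
  L1←L0: walk · to L0
  L1←L4: walk L4→L1 to L0
  L7←L2: walk L2 to L0
  L7←L4: walk L4→L1 to L0
  L7←L6: walk L6→L4→L1 to L0
  L8←L3: walk L3→L2 to L0
  L8←L5: walk L5→L2 to L0
  L8←L6: walk L6→L4→L1 to L0
  L9←L3: walk L3→L2 to L0
  L9←L5: walk L5→L2 to L0
  L9←L6: walk L6→L4→L1 to L0
  L9←L8: walk L8 to L0
  L0 → ∅
  L1 → {L1,L7,L8,L9}
  L2 → {L7,L8,L9}
  L3 → {L8,L9}
  L4 → {L1,L7,L8,L9}
  L5 → {L8,L9}
  L6 → {L7,L8,L9}
  L7 → ∅
  L8 → {L9}
  L9 → ∅

φ for d: defs {L1,L4,L7,L8}
  DF⁺ = {L1,L7,L8,L9}

Answer: ["L1", "L7", "L8", "L9"]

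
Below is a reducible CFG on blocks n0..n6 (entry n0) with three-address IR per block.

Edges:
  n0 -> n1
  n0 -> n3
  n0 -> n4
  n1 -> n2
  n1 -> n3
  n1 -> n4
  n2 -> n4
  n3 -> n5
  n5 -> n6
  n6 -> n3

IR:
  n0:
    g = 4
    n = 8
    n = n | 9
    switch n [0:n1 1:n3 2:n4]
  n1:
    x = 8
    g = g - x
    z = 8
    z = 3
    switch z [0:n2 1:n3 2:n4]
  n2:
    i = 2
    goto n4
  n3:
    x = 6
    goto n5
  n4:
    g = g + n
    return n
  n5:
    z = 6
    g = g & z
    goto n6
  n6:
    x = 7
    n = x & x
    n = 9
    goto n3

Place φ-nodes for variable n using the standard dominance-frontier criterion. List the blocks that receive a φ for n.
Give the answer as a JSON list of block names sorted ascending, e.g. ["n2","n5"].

Answer: ["n3"]

Working:
idom tree: n1←n0 n2←n1 n3←n0 n4←n0 n5←n3 n6←n5
Dom∩ at merges:
  n3: preds {n0,n1,n6}: {n0} ∩ {n0,n1} ∩ {n0,n3,n5,n6} = {n0}; idom=n0
  n4: preds {n0,n1,n2}: {n0} ∩ {n0,n1} ∩ {n0,n1,n2} = {n0}; idom=n0

DF walk-up:
  n3←n0: walk · to n0
  n3←n1: walk n1 to n0
  n3←n6: walk n6→n5→n3 to n0
  n4←n0: walk · to n0
  n4←n1: walk n1 to n0
  n4←n2: walk n2→n1 to n0
  DF(n0)=∅
  DF(n1)={n3,n4}
  DF(n2)={n4}
  DF(n3)={n3}
  DF(n4)=∅
  DF(n5)={n3}
  DF(n6)={n3}

φ for n: defs {n0,n6}
  DF⁺ = {n3}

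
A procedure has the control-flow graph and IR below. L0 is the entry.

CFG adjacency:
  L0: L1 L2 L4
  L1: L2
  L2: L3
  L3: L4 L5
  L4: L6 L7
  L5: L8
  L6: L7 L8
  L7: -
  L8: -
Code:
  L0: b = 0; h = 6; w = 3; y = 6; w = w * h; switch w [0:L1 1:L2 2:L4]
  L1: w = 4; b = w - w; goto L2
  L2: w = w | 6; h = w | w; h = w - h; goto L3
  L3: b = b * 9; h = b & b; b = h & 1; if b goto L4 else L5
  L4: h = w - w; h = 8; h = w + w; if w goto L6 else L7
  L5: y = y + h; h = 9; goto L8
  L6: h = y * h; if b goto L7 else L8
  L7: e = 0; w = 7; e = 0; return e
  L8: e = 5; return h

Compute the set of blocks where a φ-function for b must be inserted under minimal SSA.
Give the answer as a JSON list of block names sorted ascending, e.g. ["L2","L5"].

idom tree: L1←L0 L2←L0 L3←L2 L4←L0 L5←L3 L6←L4 L7←L4 L8←L0
Join-block Dom:
  L2: preds {L0,L1}: {L0} ∩ {L0,L1} = {L0}; idom=L0
  L4: preds {L0,L3}: {L0} ∩ {L0,L2,L3} = {L0}; idom=L0
  L7: preds {L4,L6}: {L0,L4} ∩ {L0,L4,L6} = {L0,L4}; idom=L4
  L8: preds {L5,L6}: {L0,L2,L3,L5} ∩ {L0,L4,L6} = {L0}; idom=L0

DF walk-up:
  L2←L0: walk · to L0
  L2←L1: walk L1 to L0
  L4←L0: walk · to L0
  L4←L3: walk L3→L2 to L0
  L7←L4: walk · to L4
  L7←L6: walk L6 to L4
  L8←L5: walk L5→L3→L2 to L0
  L8←L6: walk L6→L4 to L0
  L0 → ∅
  L1 → {L2}
  L2 → {L4,L8}
  L3 → {L4,L8}
  L4 → {L8}
  L5 → {L8}
  L6 → {L7,L8}
  L7 → ∅
  L8 → ∅

φ for b: defs {L0,L1,L3}
  DF⁺ = {L2,L4,L8}

Answer: ["L2", "L4", "L8"]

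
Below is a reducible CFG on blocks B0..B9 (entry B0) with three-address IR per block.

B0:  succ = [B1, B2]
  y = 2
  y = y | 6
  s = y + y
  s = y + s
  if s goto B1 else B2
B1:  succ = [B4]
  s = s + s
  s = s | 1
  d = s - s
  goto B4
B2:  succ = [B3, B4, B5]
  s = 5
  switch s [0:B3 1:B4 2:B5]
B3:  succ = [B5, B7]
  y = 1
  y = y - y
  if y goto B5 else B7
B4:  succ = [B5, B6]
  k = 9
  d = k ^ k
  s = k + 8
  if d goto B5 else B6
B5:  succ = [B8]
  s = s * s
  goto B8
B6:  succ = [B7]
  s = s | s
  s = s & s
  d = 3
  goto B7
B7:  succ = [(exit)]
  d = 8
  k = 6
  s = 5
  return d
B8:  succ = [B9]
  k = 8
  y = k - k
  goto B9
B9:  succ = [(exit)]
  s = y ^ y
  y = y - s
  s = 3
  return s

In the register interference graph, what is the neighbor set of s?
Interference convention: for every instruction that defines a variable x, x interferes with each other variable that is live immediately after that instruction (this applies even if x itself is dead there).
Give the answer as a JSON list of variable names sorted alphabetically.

Block summaries:
  B0 def {s,y} use ∅
  B1 def {d,s} use {s}
  B2 def {s} use ∅
  B3 def {y} use ∅
  B4 def {d,k,s} use ∅
  B5 def {s} use {s}
  B6 def {d,s} use {s}
  B7 def {d,k,s} use ∅
  B8 def {k,y} use ∅
  B9 def {s,y} use {y}

Live sets:
  live B0: ∅→{s}
  live B1: {s}→∅
  live B2: ∅→{s}
  live B3: {s}→{s}
  live B4: ∅→{s}
  live B5: {s}→∅
  live B6: {s}→∅
  live B7: ∅→∅
  live B8: ∅→{y}
  live B9: {y}→∅

Conflict graph:
  d↔{k,s}
  k↔{d}
  s↔{d,y}
  y↔{s}

N(s) = ["d", "y"]

Answer: ["d", "y"]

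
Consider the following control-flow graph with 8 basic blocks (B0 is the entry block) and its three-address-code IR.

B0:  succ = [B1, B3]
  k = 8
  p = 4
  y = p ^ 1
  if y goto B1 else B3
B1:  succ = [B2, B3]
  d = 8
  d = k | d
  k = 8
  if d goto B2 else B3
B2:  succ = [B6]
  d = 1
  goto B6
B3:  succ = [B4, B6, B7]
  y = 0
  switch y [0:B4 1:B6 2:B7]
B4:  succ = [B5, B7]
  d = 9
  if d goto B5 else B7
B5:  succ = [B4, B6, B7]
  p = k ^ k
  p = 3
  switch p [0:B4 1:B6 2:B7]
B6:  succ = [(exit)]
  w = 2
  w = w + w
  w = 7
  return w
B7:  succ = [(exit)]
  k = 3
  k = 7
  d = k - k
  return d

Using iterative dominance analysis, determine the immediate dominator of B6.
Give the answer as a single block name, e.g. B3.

Answer: B0

Working:
idom tree: B1←B0 B2←B1 B3←B0 B4←B3 B5←B4 B6←B0 B7←B3
Join-block Dom:
  B3: preds {B0,B1}: {B0} ∩ {B0,B1} = {B0}; idom=B0
  B4: preds {B3,B5}: {B0,B3} ∩ {B0,B3,B4,B5} = {B0,B3}; idom=B3
  B6: preds {B2,B3,B5}: {B0,B1,B2} ∩ {B0,B3} ∩ {B0,B3,B4,B5} = {B0}; idom=B0
  B7: preds {B3,B4,B5}: {B0,B3} ∩ {B0,B3,B4} ∩ {B0,B3,B4,B5} = {B0,B3}; idom=B3

idom(B6) = B0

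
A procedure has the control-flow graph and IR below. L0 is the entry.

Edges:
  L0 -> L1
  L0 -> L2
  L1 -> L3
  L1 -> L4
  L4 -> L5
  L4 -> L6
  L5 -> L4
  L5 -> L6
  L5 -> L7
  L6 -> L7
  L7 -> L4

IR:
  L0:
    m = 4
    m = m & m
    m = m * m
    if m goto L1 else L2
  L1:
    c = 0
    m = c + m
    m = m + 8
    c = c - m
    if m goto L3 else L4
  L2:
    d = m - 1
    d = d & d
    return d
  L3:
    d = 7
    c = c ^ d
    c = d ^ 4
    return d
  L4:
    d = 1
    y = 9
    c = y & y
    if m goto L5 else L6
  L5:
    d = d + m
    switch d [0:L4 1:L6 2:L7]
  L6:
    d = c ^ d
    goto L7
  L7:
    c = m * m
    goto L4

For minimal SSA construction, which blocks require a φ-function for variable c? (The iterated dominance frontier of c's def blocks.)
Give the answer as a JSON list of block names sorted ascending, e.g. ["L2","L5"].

idom tree: L1←L0 L2←L0 L3←L1 L4←L1 L5←L4 L6←L4 L7←L4
Dom at joins:
  L4: preds {L1,L5,L7}: {L0,L1} ∩ {L0,L1,L4,L5} ∩ {L0,L1,L4,L7} = {L0,L1}; idom=L1
  L6: preds {L4,L5}: {L0,L1,L4} ∩ {L0,L1,L4,L5} = {L0,L1,L4}; idom=L4
  L7: preds {L5,L6}: {L0,L1,L4,L5} ∩ {L0,L1,L4,L6} = {L0,L1,L4}; idom=L4

DF derivation:
  join L4 pred L1: · stop@L1
  join L4 pred L5: L5→L4 stop@L1
  join L4 pred L7: L7→L4 stop@L1
  join L6 pred L4: · stop@L4
  join L6 pred L5: L5 stop@L4
  join L7 pred L5: L5 stop@L4
  join L7 pred L6: L6 stop@L4
  L0 → ∅
  L1 → ∅
  L2 → ∅
  L3 → ∅
  L4 → {L4}
  L5 → {L4,L6,L7}
  L6 → {L7}
  L7 → {L4}

φ for c: defs {L1,L3,L4,L7}
  DF⁺ = {L4}

Answer: ["L4"]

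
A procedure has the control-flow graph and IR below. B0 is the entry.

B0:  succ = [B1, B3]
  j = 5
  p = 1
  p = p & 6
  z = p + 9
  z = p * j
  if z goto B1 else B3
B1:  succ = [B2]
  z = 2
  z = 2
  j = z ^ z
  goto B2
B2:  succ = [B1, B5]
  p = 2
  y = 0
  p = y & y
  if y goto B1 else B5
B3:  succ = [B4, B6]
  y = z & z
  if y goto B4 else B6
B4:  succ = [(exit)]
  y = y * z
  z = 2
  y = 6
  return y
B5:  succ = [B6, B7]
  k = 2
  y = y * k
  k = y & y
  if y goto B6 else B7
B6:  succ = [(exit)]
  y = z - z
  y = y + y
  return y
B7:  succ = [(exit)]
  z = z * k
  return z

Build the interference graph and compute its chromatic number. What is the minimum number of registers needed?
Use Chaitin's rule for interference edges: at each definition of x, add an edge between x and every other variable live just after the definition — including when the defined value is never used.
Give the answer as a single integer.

def/use:
  B0: {j,p,z} / ∅
  B1: {j,z} / ∅
  B2: {p,y} / ∅
  B3: {y} / {z}
  B4: {y,z} / {y,z}
  B5: {k,y} / {y}
  B6: {y} / {z}
  B7: {z} / {k,z}

Live sets:
  B0 li=∅ lo={z}
  B1 li=∅ lo={z}
  B2 li={z} lo={y,z}
  B3 li={z} lo={y,z}
  B4 li={y,z} lo=∅
  B5 li={y,z} lo={k,z}
  B6 li={z} lo=∅
  B7 li={k,z} lo=∅

Conflict graph:
  j — {p,z}
  k — {y,z}
  p — {j,y,z}
  y — {k,p,z}
  z — {j,k,p,y}

Colouring:
  lower bound: {j,p,z} mutually conflict ⇒ χ ≥ 3
  assign j→c2 k→c1 p→c1 y→c2 z→c0 — no edge inside a register ⇒ χ ≤ 3
  χ = 3

Answer: 3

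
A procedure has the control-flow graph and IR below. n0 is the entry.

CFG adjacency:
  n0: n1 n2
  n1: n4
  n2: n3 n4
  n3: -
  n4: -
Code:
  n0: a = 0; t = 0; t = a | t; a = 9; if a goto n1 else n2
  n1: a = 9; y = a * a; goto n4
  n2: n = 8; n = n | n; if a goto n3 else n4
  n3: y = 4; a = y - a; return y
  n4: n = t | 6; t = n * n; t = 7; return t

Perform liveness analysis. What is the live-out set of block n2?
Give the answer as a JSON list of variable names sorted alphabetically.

Block summaries:
  n0 def {a,t} use ∅
  n1 def {a,y} use ∅
  n2 def {n} use {a}
  n3 def {a,y} use {a}
  n4 def {n,t} use {t}

Live sets:
  live n0: ∅→{a,t}
  live n1: {t}→{t}
  live n2: {a,t}→{a,t}
  live n3: {a}→∅
  live n4: {t}→∅

live-out(n2) = ["a", "t"]

Answer: ["a", "t"]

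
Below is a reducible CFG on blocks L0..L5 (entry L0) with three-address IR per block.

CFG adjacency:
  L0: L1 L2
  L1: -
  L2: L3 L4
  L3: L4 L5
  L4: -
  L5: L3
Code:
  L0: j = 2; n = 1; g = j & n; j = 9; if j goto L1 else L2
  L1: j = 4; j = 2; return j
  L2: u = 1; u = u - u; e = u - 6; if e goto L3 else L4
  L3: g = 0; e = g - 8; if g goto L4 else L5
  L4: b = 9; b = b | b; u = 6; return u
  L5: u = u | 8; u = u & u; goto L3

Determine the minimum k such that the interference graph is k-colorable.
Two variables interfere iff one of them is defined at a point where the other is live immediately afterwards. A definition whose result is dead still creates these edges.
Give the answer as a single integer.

Answer: 3

Working:
Block summaries:
  L0 def {g,j,n} use ∅
  L1 def {j} use ∅
  L2 def {e,u} use ∅
  L3 def {e,g} use ∅
  L4 def {b,u} use ∅
  L5 def {u} use {u}

Backward fixpoint:
  live L0: ∅→∅
  live L1: ∅→∅
  live L2: ∅→{u}
  live L3: {u}→{u}
  live L4: ∅→∅
  live L5: {u}→{u}

Interfere edges:
  b — ∅
  e — {g,u}
  g — {e,u}
  j — {n}
  n — {j}
  u — {e,g}

Chromatic number:
  clique {e,g,u} ⇒ need ≥ 3
  assign b→r0 e→r0 g→r1 j→r0 n→r1 u→r2 — no edge inside a register ⇒ χ ≤ 3
  χ = 3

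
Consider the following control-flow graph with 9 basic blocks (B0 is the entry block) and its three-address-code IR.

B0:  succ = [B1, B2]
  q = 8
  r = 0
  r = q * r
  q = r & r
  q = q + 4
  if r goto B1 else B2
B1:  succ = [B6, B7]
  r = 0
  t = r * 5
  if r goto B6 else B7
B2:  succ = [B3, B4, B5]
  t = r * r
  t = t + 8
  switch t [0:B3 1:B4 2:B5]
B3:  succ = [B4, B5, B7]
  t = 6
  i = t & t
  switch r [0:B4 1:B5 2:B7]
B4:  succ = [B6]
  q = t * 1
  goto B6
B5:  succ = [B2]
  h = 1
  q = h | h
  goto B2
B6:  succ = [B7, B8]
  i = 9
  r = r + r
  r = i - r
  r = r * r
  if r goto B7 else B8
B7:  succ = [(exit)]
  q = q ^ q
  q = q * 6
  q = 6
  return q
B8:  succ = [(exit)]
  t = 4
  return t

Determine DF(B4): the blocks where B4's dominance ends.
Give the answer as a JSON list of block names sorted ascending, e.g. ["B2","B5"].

idom tree: B1←B0 B2←B0 B3←B2 B4←B2 B5←B2 B6←B0 B7←B0 B8←B6
Dom∩ at merges:
  B2: preds {B0,B5}: {B0} ∩ {B0,B2,B5} = {B0}; idom=B0
  B4: preds {B2,B3}: {B0,B2} ∩ {B0,B2,B3} = {B0,B2}; idom=B2
  B5: preds {B2,B3}: {B0,B2} ∩ {B0,B2,B3} = {B0,B2}; idom=B2
  B6: preds {B1,B4}: {B0,B1} ∩ {B0,B2,B4} = {B0}; idom=B0
  B7: preds {B1,B3,B6}: {B0,B1} ∩ {B0,B2,B3} ∩ {B0,B6} = {B0}; idom=B0

DF derivation:
  B2←B0: walk · to B0
  B2←B5: walk B5→B2 to B0
  B4←B2: walk · to B2
  B4←B3: walk B3 to B2
  B5←B2: walk · to B2
  B5←B3: walk B3 to B2
  B6←B1: walk B1 to B0
  B6←B4: walk B4→B2 to B0
  B7←B1: walk B1 to B0
  B7←B3: walk B3→B2 to B0
  B7←B6: walk B6 to B0
  B0 → ∅
  B1 → {B6,B7}
  B2 → {B2,B6,B7}
  B3 → {B4,B5,B7}
  B4 → {B6}
  B5 → {B2}
  B6 → {B7}
  B7 → ∅
  B8 → ∅

DF(B4) = ["B6"]

Answer: ["B6"]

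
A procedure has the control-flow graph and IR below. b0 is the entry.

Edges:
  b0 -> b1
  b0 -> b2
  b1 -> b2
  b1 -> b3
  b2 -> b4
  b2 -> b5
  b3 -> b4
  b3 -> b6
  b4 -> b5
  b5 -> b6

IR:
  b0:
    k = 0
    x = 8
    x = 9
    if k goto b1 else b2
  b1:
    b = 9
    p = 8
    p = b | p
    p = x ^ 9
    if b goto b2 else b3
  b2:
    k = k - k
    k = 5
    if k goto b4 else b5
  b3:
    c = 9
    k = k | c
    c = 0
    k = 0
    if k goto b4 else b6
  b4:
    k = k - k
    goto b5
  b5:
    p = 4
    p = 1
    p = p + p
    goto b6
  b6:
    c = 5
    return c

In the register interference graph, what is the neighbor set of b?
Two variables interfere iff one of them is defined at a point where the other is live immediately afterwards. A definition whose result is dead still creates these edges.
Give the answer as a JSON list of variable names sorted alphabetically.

Per-block:
  b0: def={k,x} ue=∅
  b1: def={b,p} ue={x}
  b2: def={k} ue={k}
  b3: def={c,k} ue={k}
  b4: def={k} ue={k}
  b5: def={p} ue=∅
  b6: def={c} ue=∅

Liveness:
  live b0: ∅→{k,x}
  live b1: {k,x}→{k}
  live b2: {k}→{k}
  live b3: {k}→{k}
  live b4: {k}→∅
  live b5: ∅→∅
  live b6: ∅→∅

Interfere edges:
  b — {k,p,x}
  c — {k}
  k — {b,c,p,x}
  p — {b,k,x}
  x — {b,k,p}

N(b) = ["k", "p", "x"]

Answer: ["k", "p", "x"]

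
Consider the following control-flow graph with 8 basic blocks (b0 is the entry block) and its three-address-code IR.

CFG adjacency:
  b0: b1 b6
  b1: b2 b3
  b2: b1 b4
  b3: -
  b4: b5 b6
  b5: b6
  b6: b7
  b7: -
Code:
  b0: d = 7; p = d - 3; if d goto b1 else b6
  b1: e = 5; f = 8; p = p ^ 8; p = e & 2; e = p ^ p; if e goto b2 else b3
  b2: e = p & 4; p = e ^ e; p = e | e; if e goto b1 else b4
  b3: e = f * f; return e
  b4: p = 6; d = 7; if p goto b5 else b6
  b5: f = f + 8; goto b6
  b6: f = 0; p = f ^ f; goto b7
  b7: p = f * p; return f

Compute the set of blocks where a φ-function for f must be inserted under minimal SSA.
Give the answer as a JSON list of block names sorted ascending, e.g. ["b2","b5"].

Answer: ["b1", "b6"]

Analysis:
idom tree: b1←b0 b2←b1 b3←b1 b4←b2 b5←b4 b6←b0 b7←b6
Join-block Dom:
  b1: preds {b0,b2}: {b0} ∩ {b0,b1,b2} = {b0}; idom=b0
  b6: preds {b0,b4,b5}: {b0} ∩ {b0,b1,b2,b4} ∩ {b0,b1,b2,b4,b5} = {b0}; idom=b0

DF walk-up:
  b1←b0: walk · to b0
  b1←b2: walk b2→b1 to b0
  b6←b0: walk · to b0
  b6←b4: walk b4→b2→b1 to b0
  b6←b5: walk b5→b4→b2→b1 to b0
  b0: DF=∅
  b1: DF={b1,b6}
  b2: DF={b1,b6}
  b3: DF=∅
  b4: DF={b6}
  b5: DF={b6}
  b6: DF=∅
  b7: DF=∅

φ for f: defs {b1,b5,b6}
  DF⁺ = {b1,b6}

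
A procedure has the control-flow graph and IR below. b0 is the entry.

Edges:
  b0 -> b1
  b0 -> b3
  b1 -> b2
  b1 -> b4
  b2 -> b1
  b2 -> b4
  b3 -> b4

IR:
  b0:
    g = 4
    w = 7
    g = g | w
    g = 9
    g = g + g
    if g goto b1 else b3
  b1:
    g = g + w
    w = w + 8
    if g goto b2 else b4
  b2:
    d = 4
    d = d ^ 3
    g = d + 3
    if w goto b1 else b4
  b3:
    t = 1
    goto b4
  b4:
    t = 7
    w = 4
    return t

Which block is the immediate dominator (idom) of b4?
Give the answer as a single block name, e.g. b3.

Answer: b0

Analysis:
idom tree: b1←b0 b2←b1 b3←b0 b4←b0
Join-block Dom:
  b1: preds {b0,b2}: {b0} ∩ {b0,b1,b2} = {b0}; idom=b0
  b4: preds {b1,b2,b3}: {b0,b1} ∩ {b0,b1,b2} ∩ {b0,b3} = {b0}; idom=b0

idom(b4) = b0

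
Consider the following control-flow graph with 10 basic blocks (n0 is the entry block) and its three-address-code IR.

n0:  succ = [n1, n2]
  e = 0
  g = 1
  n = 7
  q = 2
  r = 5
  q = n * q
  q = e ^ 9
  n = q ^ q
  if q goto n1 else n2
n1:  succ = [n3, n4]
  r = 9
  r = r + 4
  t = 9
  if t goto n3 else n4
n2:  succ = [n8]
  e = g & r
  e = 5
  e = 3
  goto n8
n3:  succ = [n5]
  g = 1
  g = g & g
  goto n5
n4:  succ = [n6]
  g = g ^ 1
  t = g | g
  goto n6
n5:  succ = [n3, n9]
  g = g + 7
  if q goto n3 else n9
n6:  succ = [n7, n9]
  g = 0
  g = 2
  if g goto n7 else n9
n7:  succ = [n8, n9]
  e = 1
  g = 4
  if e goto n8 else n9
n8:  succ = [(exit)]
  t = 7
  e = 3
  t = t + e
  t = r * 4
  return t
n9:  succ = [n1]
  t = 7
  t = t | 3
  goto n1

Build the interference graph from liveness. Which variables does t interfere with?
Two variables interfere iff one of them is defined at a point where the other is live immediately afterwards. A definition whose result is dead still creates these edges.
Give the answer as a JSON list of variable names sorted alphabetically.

Answer: ["e", "g", "q", "r"]

Working:
def/use:
  n0: def={e,g,n,q,r} ue=∅
  n1: def={r,t} ue=∅
  n2: def={e} ue={g,r}
  n3: def={g} ue=∅
  n4: def={g,t} ue={g}
  n5: def={g} ue={g,q}
  n6: def={g} ue=∅
  n7: def={e,g} ue=∅
  n8: def={e,t} ue={r}
  n9: def={t} ue=∅

Liveness:
  n0: in=∅ out={g,q,r}
  n1: in={g,q} out={g,q,r}
  n2: in={g,r} out={r}
  n3: in={q} out={g,q}
  n4: in={g,q,r} out={q,r}
  n5: in={g,q} out={g,q}
  n6: in={q,r} out={g,q,r}
  n7: in={q,r} out={g,q,r}
  n8: in={r} out=∅
  n9: in={g,q} out={g,q}

Interfere edges:
  e↔{g,n,q,r,t}
  g↔{e,n,q,r,t}
  n↔{e,g,q,r}
  q↔{e,g,n,r,t}
  r↔{e,g,n,q,t}
  t↔{e,g,q,r}

N(t) = ["e", "g", "q", "r"]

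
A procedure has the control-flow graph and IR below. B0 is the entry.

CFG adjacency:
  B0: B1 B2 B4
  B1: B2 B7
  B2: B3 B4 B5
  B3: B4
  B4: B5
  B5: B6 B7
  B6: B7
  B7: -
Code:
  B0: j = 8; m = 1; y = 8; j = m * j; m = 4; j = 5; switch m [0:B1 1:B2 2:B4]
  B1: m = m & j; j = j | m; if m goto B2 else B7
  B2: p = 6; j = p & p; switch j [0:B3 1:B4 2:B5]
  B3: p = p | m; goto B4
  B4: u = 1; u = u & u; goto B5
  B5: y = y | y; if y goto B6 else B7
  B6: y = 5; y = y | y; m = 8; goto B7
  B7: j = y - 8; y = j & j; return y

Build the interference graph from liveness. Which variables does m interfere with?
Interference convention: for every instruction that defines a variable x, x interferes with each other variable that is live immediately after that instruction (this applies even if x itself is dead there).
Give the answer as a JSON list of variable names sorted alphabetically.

def/use:
  B0: {j,m,y} / ∅
  B1: {j,m} / {j,m}
  B2: {j,p} / ∅
  B3: {p} / {m,p}
  B4: {u} / ∅
  B5: {y} / {y}
  B6: {m,y} / ∅
  B7: {j,y} / {y}

Live sets:
  B0: in=∅ out={j,m,y}
  B1: in={j,m,y} out={m,y}
  B2: in={m,y} out={m,p,y}
  B3: in={m,p,y} out={y}
  B4: in={y} out={y}
  B5: in={y} out={y}
  B6: in=∅ out={y}
  B7: in={y} out=∅

Interference:
  j — {m,p,y}
  m — {j,p,y}
  p — {j,m,y}
  u — {y}
  y — {j,m,p,u}

N(m) = ["j", "p", "y"]

Answer: ["j", "p", "y"]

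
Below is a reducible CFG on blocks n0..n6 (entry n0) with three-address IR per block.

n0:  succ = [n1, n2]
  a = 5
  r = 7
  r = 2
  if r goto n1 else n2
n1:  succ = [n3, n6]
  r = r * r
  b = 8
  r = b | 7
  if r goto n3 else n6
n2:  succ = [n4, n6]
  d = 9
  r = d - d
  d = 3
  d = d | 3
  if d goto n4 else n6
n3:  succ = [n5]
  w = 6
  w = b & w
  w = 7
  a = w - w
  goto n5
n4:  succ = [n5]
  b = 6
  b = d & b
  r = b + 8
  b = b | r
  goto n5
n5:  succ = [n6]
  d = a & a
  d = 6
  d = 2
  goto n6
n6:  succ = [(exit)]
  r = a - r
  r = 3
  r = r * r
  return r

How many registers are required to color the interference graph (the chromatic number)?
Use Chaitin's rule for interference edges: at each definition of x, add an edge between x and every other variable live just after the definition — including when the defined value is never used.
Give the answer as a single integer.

Per-block:
  n0: def={a,r} ue=∅
  n1: def={b,r} ue={r}
  n2: def={d,r} ue=∅
  n3: def={a,w} ue={b}
  n4: def={b,r} ue={d}
  n5: def={d} ue={a}
  n6: def={r} ue={a,r}

Backward fixpoint:
  n0: in=∅ out={a,r}
  n1: in={a,r} out={a,b,r}
  n2: in={a} out={a,d,r}
  n3: in={b,r} out={a,r}
  n4: in={a,d} out={a,r}
  n5: in={a,r} out={a,r}
  n6: in={a,r} out=∅

Interfere edges:
  a: {b,d,r}
  b: {a,d,r,w}
  d: {a,b,r}
  r: {a,b,d,w}
  w: {b,r}

Registers:
  lower bound: {a,b,d,r} mutually conflict ⇒ χ ≥ 4
  4-colouring: r0={b}  r1={r}  r2={a,w}  r3={d}
  χ = 4

Answer: 4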